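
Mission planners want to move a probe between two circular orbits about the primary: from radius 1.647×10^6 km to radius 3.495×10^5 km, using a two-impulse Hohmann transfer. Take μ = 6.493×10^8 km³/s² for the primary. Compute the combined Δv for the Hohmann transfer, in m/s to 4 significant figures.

The Hohmann ellipse has a_t = (r₁ + r₂)/2 = 9.9825×10^5 km.
Circular speed at r₁: v₁ = √(μ/r₁) = √(6.493×10^8/1.647×10^6) = 19.855 km/s.
Transfer-orbit speed at r₁ (vis-viva equation): v_a = √[μ(2/r₁ − 1/a_t)] = 11.748 km/s.
First burn Δv₁ = |v_a − v₁| = 8.107 km/s.
Circular speed at r₂: v₂ = √(μ/r₂) = 43.10 km/s.
Transfer-orbit speed at r₂: v_p = √[μ(2/r₂ − 1/a_t)] = 55.36 km/s.
Second burn Δv₂ = |v₂ − v_p| = 12.26 km/s.
Δv = Δv₁ + Δv₂ = 8.107 + 12.26 = 20.37 km/s.

Δv = 20370 m/s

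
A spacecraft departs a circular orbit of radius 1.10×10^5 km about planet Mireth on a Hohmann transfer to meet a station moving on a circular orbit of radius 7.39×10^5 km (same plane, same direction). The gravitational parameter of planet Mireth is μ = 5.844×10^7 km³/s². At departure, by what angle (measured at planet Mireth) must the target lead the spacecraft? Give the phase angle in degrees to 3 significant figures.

Semi-major axis of the transfer orbit: a_t = (1.100×10^5 + 7.390×10^5)/2 = 4.245×10^5 km.
Transfer time t = π√(a_t³/μ) = 1.13661×10^5 s.
Target angular speed ω₂ = √(μ/r₂³) = 1.20334×10^-5 rad/s.
Angle swept by the target during transfer: ω₂·t = 1.36773 rad = 78.37°.
The spacecraft traverses 180° on the transfer ellipse, so the target must lead by 180° − 78.37° = 102°.

φ = 102°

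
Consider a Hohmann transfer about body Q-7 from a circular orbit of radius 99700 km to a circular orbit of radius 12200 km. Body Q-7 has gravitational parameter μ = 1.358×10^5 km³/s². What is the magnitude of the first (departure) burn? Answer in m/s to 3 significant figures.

Semi-major axis of the transfer orbit: a_t = (99700 + 12200)/2 = 55950 km.
On the circular orbit at r = 99700 km, v_c = √(μ/r) = 1.1671 km/s.
Transfer-orbit speed at the same r (vis-viva, a = a_t): v_t = √[μ(2/r − 1/a_t)] = 0.54498 km/s.
Δv₁ = |v_t − v_c| = |0.54498 − 1.1671| = 0.6221 km/s.

Δv₁ = 622 m/s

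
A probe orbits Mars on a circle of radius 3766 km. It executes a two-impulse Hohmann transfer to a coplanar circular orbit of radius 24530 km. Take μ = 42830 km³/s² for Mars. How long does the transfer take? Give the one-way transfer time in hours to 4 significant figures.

Transfer-ellipse semi-major axis a_t = (r₁ + r₂)/2 = (3766 + 24530)/2 = 14148 km.
By Kepler's third law the transfer-orbit period is T = 2π√(a_t³/μ), so t = T/2 = 25546 s.
Converting: 25546 s ÷ 3600 s/hour = 7.096 hours.

t = 7.096 hours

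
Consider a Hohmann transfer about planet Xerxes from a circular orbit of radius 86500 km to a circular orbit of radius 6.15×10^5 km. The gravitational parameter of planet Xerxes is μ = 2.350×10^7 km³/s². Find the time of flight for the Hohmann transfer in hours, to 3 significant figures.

Transfer-ellipse semi-major axis a_t = (r₁ + r₂)/2 = (86500 + 6.150×10^5)/2 = 3.5075×10^5 km.
By Kepler's third law the transfer-orbit period is T = 2π√(a_t³/μ), so t = T/2 = 1.346×10^5 s.
Converting: 1.346×10^5 s ÷ 3600 s/hour = 37.4 hours.

t = 37.4 hours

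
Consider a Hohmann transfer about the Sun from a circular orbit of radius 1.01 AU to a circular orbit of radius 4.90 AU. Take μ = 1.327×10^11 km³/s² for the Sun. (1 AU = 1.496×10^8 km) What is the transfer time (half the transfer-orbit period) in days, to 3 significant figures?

t = 928 days

In km: r₁ = 1.01 × 1.496×10^8 = 1.51096×10^8 km; r₂ = 4.90 × 1.496×10^8 = 7.3304×10^8 km.
Transfer-ellipse semi-major axis a_t = (r₁ + r₂)/2 = (1.51096×10^8 + 7.3304×10^8)/2 = 4.42068×10^8 km.
By Kepler's third law the transfer-orbit period is T = 2π√(a_t³/μ), so t = T/2 = 8.016×10^7 s.
Converting: 8.016×10^7 s ÷ 86400 s/day = 928 days.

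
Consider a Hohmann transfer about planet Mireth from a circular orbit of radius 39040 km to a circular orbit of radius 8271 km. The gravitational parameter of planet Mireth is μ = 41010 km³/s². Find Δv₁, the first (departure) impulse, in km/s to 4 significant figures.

Δv₁ = 0.4189 km/s

The Hohmann ellipse has a_t = (r₁ + r₂)/2 = 23655.5 km.
On the circular orbit at r = 39040 km, v_c = √(μ/r) = 1.0249 km/s.
Transfer-orbit speed at the same r (vis-viva, a = a_t): v_t = √[μ(2/r − 1/a_t)] = 0.60604 km/s.
Δv₁ = |v_t − v_c| = |0.60604 − 1.0249| = 0.4189 km/s.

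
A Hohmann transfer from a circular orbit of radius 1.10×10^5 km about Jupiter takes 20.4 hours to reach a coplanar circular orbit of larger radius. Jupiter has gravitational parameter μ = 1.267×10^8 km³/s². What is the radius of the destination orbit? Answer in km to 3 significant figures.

Transfer time t = 20.4 hours = 73440 s, and t = π√(a_t³/μ).
So a_t = (μ t²/π²)^(1/3) = (1.267×10^8 × (73440)² / π²)^(1/3) = 4.1063×10^5 km.
Since a_t = (r₁ + r₂)/2, r₂ = 2a_t − r₁ = 2×4.1063×10^5 − 1.100×10^5 = 7.1126×10^5 km.

r₂ = 7.11×10^5 km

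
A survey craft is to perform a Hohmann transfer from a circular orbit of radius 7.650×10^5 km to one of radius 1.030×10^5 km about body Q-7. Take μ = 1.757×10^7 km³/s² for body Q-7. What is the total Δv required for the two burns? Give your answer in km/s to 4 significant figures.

Δv = 6.737 km/s

Semi-major axis of the transfer orbit: a_t = (7.650×10^5 + 1.030×10^5)/2 = 4.340×10^5 km.
Circular speed at r₁: v₁ = √(μ/r₁) = √(1.757×10^7/7.650×10^5) = 4.7924 km/s.
On the transfer ellipse at r₁, vis-viva equation gives v_a = √[μ(2/r₁ − 1/a_t)] = 2.3347 km/s.
First burn Δv₁ = |v_a − v₁| = 2.458 km/s.
Circular speed at r₂: v₂ = √(μ/r₂) = 13.061 km/s.
Transfer-orbit speed at r₂: v_p = √[μ(2/r₂ − 1/a_t)] = 17.340 km/s.
Second burn Δv₂ = |v₂ − v_p| = 4.279 km/s.
Δv = Δv₁ + Δv₂ = 2.458 + 4.279 = 6.737 km/s.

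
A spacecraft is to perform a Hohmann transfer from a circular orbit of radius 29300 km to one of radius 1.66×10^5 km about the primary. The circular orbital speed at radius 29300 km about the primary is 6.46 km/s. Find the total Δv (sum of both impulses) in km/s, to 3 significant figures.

Δv = 3.19 km/s

From the circular-orbit relation v² = μ/r at r = 29300 km: μ = v²r = (6.46)² × 29300 = 1.22274×10^6 km³/s².
The Hohmann ellipse has a_t = (r₁ + r₂)/2 = 97650 km.
At r₁ the circular-orbit speed is v₁ = √(μ/r₁) = 6.460 km/s.
On the transfer ellipse at r₁, v² = μ(2/r − 1/a) gives v_p = √[μ(2/r₁ − 1/a_t)] = 8.423 km/s.
First burn Δv₁ = |v_p − v₁| = 1.963 km/s.
At r₂, v₂ = √(μ/r₂) = 2.714 km/s.
Transfer-orbit speed at r₂: v_a = √[μ(2/r₂ − 1/a_t)] = 1.487 km/s.
Second burn Δv₂ = |v₂ − v_a| = 1.227 km/s.
Total Δv = Δv₁ + Δv₂ = 3.190 km/s.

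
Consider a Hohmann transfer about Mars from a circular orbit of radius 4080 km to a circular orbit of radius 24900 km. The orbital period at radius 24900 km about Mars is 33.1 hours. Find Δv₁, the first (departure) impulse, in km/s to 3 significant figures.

From Kepler's third law T² = 4π²r³/μ at r = 24900 km, T = 33.1 hours = 33.1 × 3600 s = 1.1916×10^5 s: μ = 4π²r³/T² = 42923.7 km³/s².
Transfer-ellipse semi-major axis a_t = (r₁ + r₂)/2 = (4080 + 24900)/2 = 14490 km.
On the circular orbit at r = 4080 km, v_c = √(μ/r) = 3.244 km/s.
Vis-viva on the transfer ellipse at r = 4080 km gives v_t = √[μ(2/r − 1/a_t)] = 4.252 km/s.
Δv₁ = |v_t − v_c| = |4.252 − 3.244| = 1.008 km/s.

Δv₁ = 1.01 km/s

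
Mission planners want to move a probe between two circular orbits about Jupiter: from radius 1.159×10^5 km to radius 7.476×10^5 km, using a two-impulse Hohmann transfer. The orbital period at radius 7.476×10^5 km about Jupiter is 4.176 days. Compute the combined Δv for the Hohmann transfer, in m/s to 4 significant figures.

Δv = 16720 m/s

From Kepler's third law T² = 4π²r³/μ at r = 7.476×10^5 km, T = 4.176 days = 4.176 × 86400 s = 3.608064×10^5 s: μ = 4π²r³/T² = 1.26712×10^8 km³/s².
Semi-major axis of the transfer orbit: a_t = (1.159×10^5 + 7.476×10^5)/2 = 4.3175×10^5 km.
At r₁ the circular-orbit speed is v₁ = √(μ/r₁) = 33.065 km/s.
On the transfer ellipse at r₁, v² = μ(2/r − 1/a) gives v_p = √[μ(2/r₁ − 1/a_t)] = 43.510 km/s.
First burn Δv₁ = |v_p − v₁| = 10.445 km/s.
At r₂, v₂ = √(μ/r₂) = 13.0189 km/s.
Transfer-orbit speed at r₂: v_a = √[μ(2/r₂ − 1/a_t)] = 6.74529 km/s.
Second burn Δv₂ = |v₂ − v_a| = 6.2736 km/s.
Total Δv = Δv₁ + Δv₂ = 16.72 km/s.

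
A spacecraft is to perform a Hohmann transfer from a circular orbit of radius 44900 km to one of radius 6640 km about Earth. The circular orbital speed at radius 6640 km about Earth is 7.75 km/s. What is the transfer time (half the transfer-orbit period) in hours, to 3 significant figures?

t = 5.72 hours

From the circular-orbit relation v² = μ/r at r = 6640 km: μ = v²r = (7.75)² × 6640 = 3.98815×10^5 km³/s².
Transfer-ellipse semi-major axis a_t = (r₁ + r₂)/2 = (44900 + 6640)/2 = 25770 km.
Transfer time t = π√(a_t³/μ) = π√((25770)³ / 3.98815×10^5) = 20580 s.
Converting: 20580 s ÷ 3600 s/hour = 5.72 hours.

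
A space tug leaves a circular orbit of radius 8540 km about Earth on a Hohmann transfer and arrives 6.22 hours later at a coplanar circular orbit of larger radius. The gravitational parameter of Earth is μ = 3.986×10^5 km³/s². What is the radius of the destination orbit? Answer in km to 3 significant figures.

Transfer time t = 6.22 hours = 22392 s, and t = π√(a_t³/μ).
So a_t = (μ t²/π²)^(1/3) = (3.986×10^5 × (22392)² / π²)^(1/3) = 27257 km.
Since a_t = (r₁ + r₂)/2, r₂ = 2a_t − r₁ = 2×27257 − 8540 = 45974 km.

r₂ = 46000 km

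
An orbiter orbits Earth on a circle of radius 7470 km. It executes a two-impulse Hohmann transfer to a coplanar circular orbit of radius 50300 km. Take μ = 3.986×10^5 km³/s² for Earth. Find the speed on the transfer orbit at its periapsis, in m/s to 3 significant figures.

Semi-major axis of the transfer orbit: a_t = (7470 + 50300)/2 = 28885 km.
The periapsis of the transfer ellipse is at r = 7470 km.
From the vis-viva equation, v = √[μ(2/r − 1/a_t)] = 9.640 km/s.

v = 9640 m/s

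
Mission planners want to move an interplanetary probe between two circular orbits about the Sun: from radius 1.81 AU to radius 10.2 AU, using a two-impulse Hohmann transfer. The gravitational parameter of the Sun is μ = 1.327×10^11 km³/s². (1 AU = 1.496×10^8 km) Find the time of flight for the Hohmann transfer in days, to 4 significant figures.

In km: r₁ = 1.81 × 1.496×10^8 = 2.70776×10^8 km; r₂ = 10.2 × 1.496×10^8 = 1.52592×10^9 km.
Semi-major axis of the transfer orbit: a_t = (2.70776×10^8 + 1.52592×10^9)/2 = 8.98348×10^8 km.
Transfer time t = π√(a_t³/μ) = π√((8.98348×10^8)³ / 1.327×10^11) = 2.3221×10^8 s.
Converting: 2.3221×10^8 s ÷ 86400 s/day = 2688 days.

t = 2688 days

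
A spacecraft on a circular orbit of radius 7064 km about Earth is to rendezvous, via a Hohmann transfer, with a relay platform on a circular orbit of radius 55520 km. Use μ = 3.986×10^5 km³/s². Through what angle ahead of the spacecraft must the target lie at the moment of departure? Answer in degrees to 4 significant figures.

The Hohmann ellipse has a_t = (r₁ + r₂)/2 = 31292 km.
The half-period of the transfer ellipse is t = π√(a_t³/μ) = 27544 s.
Target angular speed ω₂ = √(μ/r₂³) = 4.8261×10^-5 rad/s.
Angle swept by the target during transfer: ω₂·t = 1.3293 rad = 76.16°.
Arrival is 180° from departure on the ellipse, so φ = 180° − 76.16° = 103.8°.

φ = 103.8°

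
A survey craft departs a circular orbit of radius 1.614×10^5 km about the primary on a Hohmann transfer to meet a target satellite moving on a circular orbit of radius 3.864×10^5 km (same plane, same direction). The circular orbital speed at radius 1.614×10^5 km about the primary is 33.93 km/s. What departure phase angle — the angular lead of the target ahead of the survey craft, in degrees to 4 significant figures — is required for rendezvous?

φ = 72.58°

From the circular-orbit relation v² = μ/r at r = 1.614×10^5 km: μ = v²r = (33.93)² × 1.614×10^5 = 1.85811×10^8 km³/s².
Transfer-ellipse semi-major axis a_t = (r₁ + r₂)/2 = (1.614×10^5 + 3.864×10^5)/2 = 2.739×10^5 km.
Transfer time t = π√(a_t³/μ) = 33037 s.
The target's mean motion on its circular orbit is ω₂ = √(μ/r₂³) = 5.6752×10^-5 rad/s.
Angle swept by the target during transfer: ω₂·t = 1.8749 rad = 107.42°.
Arrival is 180° from departure on the ellipse, so φ = 180° − 107.42° = 72.58°.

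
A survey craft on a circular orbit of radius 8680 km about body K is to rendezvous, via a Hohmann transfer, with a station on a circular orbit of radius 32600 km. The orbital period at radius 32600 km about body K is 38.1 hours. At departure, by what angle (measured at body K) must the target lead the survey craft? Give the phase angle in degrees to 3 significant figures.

From Kepler's third law T² = 4π²r³/μ at r = 32600 km, T = 38.1 hours = 38.1 × 3600 s = 1.3716×10^5 s: μ = 4π²r³/T² = 72703.9 km³/s².
Semi-major axis of the transfer orbit: a_t = (8680 + 32600)/2 = 20640 km.
Transfer time t = π√(a_t³/μ) = 34550 s.
Target angular speed ω₂ = √(μ/r₂³) = 4.581×10^-5 rad/s.
Angle swept by the target during transfer: ω₂·t = 1.5827 rad = 90.68°.
Arrival is 180° from departure on the ellipse, so φ = 180° − 90.68° = 89.3°.

φ = 89.3°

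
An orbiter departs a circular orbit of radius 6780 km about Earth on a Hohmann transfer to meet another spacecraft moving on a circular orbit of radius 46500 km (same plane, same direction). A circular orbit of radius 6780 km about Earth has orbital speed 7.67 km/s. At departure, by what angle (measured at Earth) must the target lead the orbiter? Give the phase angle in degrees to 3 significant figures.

φ = 102°

From the circular-orbit relation v² = μ/r at r = 6780 km: μ = v²r = (7.67)² × 6780 = 3.98860×10^5 km³/s².
Transfer-ellipse semi-major axis a_t = (r₁ + r₂)/2 = (6780 + 46500)/2 = 26640 km.
The half-period of the transfer ellipse is t = π√(a_t³/μ) = 21630 s.
Target angular speed ω₂ = √(μ/r₂³) = 6.298×10^-5 rad/s.
Angle swept by the target during transfer: ω₂·t = 1.3623 rad = 78.05°.
The orbiter traverses 180° on the transfer ellipse, so the target must lead by 180° − 78.05° = 102°.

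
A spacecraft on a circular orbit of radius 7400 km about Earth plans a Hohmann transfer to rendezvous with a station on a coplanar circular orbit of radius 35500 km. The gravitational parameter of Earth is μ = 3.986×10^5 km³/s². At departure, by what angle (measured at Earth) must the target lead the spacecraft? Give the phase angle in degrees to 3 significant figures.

φ = 95.5°

Semi-major axis of the transfer orbit: a_t = (7400 + 35500)/2 = 21450 km.
The half-period of the transfer ellipse is t = π√(a_t³/μ) = 15632 s.
Target angular speed ω₂ = √(μ/r₂³) = 9.4390×10^-5 rad/s.
Angle swept by the target during transfer: ω₂·t = 1.4755 rad = 84.54°.
The spacecraft traverses 180° on the transfer ellipse, so the target must lead by 180° − 84.54° = 95.5°.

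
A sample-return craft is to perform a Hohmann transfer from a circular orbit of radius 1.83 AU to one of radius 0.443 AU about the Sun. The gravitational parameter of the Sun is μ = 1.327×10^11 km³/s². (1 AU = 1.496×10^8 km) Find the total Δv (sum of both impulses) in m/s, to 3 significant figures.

In km: r₁ = 1.83 × 1.496×10^8 = 2.73768×10^8 km; r₂ = 0.443 × 1.496×10^8 = 6.62728×10^7 km.
Transfer-ellipse semi-major axis a_t = (r₁ + r₂)/2 = (2.73768×10^8 + 6.62728×10^7)/2 = 1.700204×10^8 km.
Circular speed at r₁: v₁ = √(μ/r₁) = √(1.327×10^11/2.73768×10^8) = 22.01629 km/s.
On the transfer ellipse at r₁, v² = μ(2/r − 1/a) gives v_a = √[μ(2/r₁ − 1/a_t)] = 13.74552 km/s.
First burn Δv₁ = |v_a − v₁| = 8.27077 km/s.
Circular speed at r₂: v₂ = √(μ/r₂) = 44.7474 km/s.
Transfer-orbit speed at r₂: v_p = √[μ(2/r₂ − 1/a_t)] = 56.7817 km/s.
Second burn Δv₂ = |v₂ − v_p| = 12.0343 km/s.
Δv = Δv₁ + Δv₂ = 8.27077 + 12.0343 = 20.31 km/s.

Δv = 20300 m/s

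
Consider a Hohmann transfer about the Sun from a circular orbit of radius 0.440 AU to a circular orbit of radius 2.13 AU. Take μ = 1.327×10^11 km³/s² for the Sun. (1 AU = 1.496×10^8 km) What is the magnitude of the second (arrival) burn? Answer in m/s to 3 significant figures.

In km: r₁ = 0.440 × 1.496×10^8 = 6.5824×10^7 km; r₂ = 2.13 × 1.496×10^8 = 3.18648×10^8 km.
Transfer-ellipse semi-major axis a_t = (r₁ + r₂)/2 = (6.5824×10^7 + 3.18648×10^8)/2 = 1.92236×10^8 km.
On the circular orbit at r = 3.18648×10^8 km, v_c = √(μ/r) = 20.407 km/s.
Transfer-orbit speed at the same r (vis-viva, a = a_t): v_t = √[μ(2/r − 1/a_t)] = 11.941 km/s.
Δv₂ = |v_t − v_c| = |11.941 − 20.407| = 8.466 km/s.

Δv₂ = 8470 m/s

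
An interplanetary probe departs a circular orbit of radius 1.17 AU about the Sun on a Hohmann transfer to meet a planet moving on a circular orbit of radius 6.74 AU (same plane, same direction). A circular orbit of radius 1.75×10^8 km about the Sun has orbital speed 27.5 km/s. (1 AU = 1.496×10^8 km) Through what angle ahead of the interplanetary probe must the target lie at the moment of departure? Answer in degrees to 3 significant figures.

φ = 99.1°

From the circular-orbit relation v² = μ/r at r = 1.75×10^8 km: μ = v²r = (27.5)² × 1.75×10^8 = 1.32344×10^11 km³/s².
In km: r₁ = 1.17 × 1.496×10^8 = 1.75032×10^8 km; r₂ = 6.74 × 1.496×10^8 = 1.008304×10^9 km.
Transfer-ellipse semi-major axis a_t = (r₁ + r₂)/2 = (1.75032×10^8 + 1.008304×10^9)/2 = 5.91668×10^8 km.
Transfer time t = π√(a_t³/μ) = 1.2428×10^8 s.
Target angular speed ω₂ = √(μ/r₂³) = 1.1362×10^-8 rad/s.
Angle swept by the target during transfer: ω₂·t = 1.4121 rad = 80.91°.
The interplanetary probe traverses 180° on the transfer ellipse, so the target must lead by 180° − 80.91° = 99.1°.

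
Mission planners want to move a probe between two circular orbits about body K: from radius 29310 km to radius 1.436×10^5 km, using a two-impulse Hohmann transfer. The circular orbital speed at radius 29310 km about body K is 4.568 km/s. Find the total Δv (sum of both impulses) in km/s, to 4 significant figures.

Δv = 2.181 km/s

From the circular-orbit relation v² = μ/r at r = 29310 km: μ = v²r = (4.568)² × 29310 = 6.11601×10^5 km³/s².
The Hohmann ellipse has a_t = (r₁ + r₂)/2 = 86455 km.
Circular speed at r₁: v₁ = √(μ/r₁) = √(6.11601×10^5/29310) = 4.568 km/s.
On the transfer ellipse at r₁, vis-viva gives v_p = √[μ(2/r₁ − 1/a_t)] = 5.887 km/s.
First burn Δv₁ = |v_p − v₁| = 1.319 km/s.
Circular speed at r₂: v₂ = √(μ/r₂) = 2.0637 km/s.
Transfer-orbit speed at r₂: v_a = √[μ(2/r₂ − 1/a_t)] = 1.2016 km/s.
Second burn Δv₂ = |v₂ − v_a| = 0.8621 km/s.
Δv = Δv₁ + Δv₂ = 1.319 + 0.8621 = 2.181 km/s.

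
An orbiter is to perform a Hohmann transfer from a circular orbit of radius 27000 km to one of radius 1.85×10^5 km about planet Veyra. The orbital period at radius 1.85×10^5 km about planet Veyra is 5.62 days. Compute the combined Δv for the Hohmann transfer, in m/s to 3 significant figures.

From Kepler's third law T² = 4π²r³/μ at r = 1.85×10^5 km, T = 5.62 days = 5.62 × 86400 s = 4.85568×10^5 s: μ = 4π²r³/T² = 1.06017×10^6 km³/s².
Transfer-ellipse semi-major axis a_t = (r₁ + r₂)/2 = (27000 + 1.850×10^5)/2 = 1.060×10^5 km.
At r₁ the circular-orbit speed is v₁ = √(μ/r₁) = 6.266 km/s.
On the transfer ellipse at r₁, vis-viva gives v_p = √[μ(2/r₁ − 1/a_t)] = 8.278 km/s.
First burn Δv₁ = |v_p − v₁| = 2.012 km/s.
At r₂, v₂ = √(μ/r₂) = 2.394 km/s.
Transfer-orbit speed at r₂: v_a = √[μ(2/r₂ − 1/a_t)] = 1.208 km/s.
Second burn Δv₂ = |v₂ − v_a| = 1.186 km/s.
Δv = Δv₁ + Δv₂ = 2.012 + 1.186 = 3.198 km/s.

Δv = 3200 m/s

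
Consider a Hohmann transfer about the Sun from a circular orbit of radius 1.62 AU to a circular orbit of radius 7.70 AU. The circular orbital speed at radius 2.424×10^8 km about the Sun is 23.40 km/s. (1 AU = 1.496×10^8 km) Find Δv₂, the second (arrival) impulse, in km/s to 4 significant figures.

Δv₂ = 4.405 km/s

From the circular-orbit relation v² = μ/r at r = 2.424×10^8 km: μ = v²r = (23.40)² × 2.424×10^8 = 1.32729×10^11 km³/s².
In km: r₁ = 1.62 × 1.496×10^8 = 2.42352×10^8 km; r₂ = 7.70 × 1.496×10^8 = 1.15192×10^9 km.
Semi-major axis of the transfer orbit: a_t = (2.42352×10^8 + 1.15192×10^9)/2 = 6.97136×10^8 km.
On the circular orbit at r = 1.15192×10^9 km, v_c = √(μ/r) = 10.734 km/s.
Vis-viva on the transfer ellipse at r = 1.15192×10^9 km gives v_t = √[μ(2/r − 1/a_t)] = 6.3290 km/s.
Δv₂ = |v_t − v_c| = |6.3290 − 10.734| = 4.405 km/s.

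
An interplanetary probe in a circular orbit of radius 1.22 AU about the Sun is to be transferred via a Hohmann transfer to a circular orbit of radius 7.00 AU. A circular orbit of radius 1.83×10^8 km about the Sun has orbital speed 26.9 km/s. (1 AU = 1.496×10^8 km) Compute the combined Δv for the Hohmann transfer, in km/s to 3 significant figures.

From the circular-orbit relation v² = μ/r at r = 1.83×10^8 km: μ = v²r = (26.9)² × 1.83×10^8 = 1.32421×10^11 km³/s².
In km: r₁ = 1.22 × 1.496×10^8 = 1.82512×10^8 km; r₂ = 7.00 × 1.496×10^8 = 1.0472×10^9 km.
Transfer-ellipse semi-major axis a_t = (r₁ + r₂)/2 = (1.82512×10^8 + 1.0472×10^9)/2 = 6.14856×10^8 km.
Circular speed at r₁: v₁ = √(μ/r₁) = √(1.32421×10^11/1.82512×10^8) = 26.9359 km/s.
On the transfer ellipse at r₁, v² = μ(2/r − 1/a) gives v_p = √[μ(2/r₁ − 1/a_t)] = 35.1528 km/s.
First burn Δv₁ = |v_p − v₁| = 8.2169 km/s.
Circular speed at r₂: v₂ = √(μ/r₂) = 11.2451 km/s.
Transfer-orbit speed at r₂: v_a = √[μ(2/r₂ − 1/a_t)] = 6.12664 km/s.
Second burn Δv₂ = |v₂ − v_a| = 5.1185 km/s.
Total Δv = Δv₁ + Δv₂ = 13.34 km/s.

Δv = 13.3 km/s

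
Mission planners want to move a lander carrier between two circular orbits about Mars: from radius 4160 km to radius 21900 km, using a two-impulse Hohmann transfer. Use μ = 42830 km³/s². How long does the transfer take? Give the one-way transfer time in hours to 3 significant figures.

Transfer-ellipse semi-major axis a_t = (r₁ + r₂)/2 = (4160 + 21900)/2 = 13030 km.
Half the transfer-orbit period gives t = π√(a_t³/μ) = 22580 s.
Converting: 22580 s ÷ 3600 s/hour = 6.27 hours.

t = 6.27 hours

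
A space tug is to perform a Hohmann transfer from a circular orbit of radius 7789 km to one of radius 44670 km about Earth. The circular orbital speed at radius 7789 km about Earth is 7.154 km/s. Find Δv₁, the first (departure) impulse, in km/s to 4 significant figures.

Δv₁ = 2.182 km/s

From the circular-orbit relation v² = μ/r at r = 7789 km: μ = v²r = (7.154)² × 7789 = 3.98639×10^5 km³/s².
Transfer-ellipse semi-major axis a_t = (r₁ + r₂)/2 = (7789 + 44670)/2 = 26229.5 km.
Circular speed at r = 7789 km: v_c = √(μ/r) = 7.154 km/s.
Transfer-orbit speed at the same r (vis-viva, a = a_t): v_t = √[μ(2/r − 1/a_t)] = 9.336 km/s.
Δv₁ = |v_t − v_c| = |9.336 − 7.154| = 2.182 km/s.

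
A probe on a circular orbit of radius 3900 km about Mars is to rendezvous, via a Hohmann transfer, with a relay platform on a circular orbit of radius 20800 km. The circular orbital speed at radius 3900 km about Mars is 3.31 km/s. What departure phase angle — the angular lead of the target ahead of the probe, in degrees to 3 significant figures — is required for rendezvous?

From the circular-orbit relation v² = μ/r at r = 3900 km: μ = v²r = (3.31)² × 3900 = 42728.8 km³/s².
Semi-major axis of the transfer orbit: a_t = (3900 + 20800)/2 = 12350 km.
Transfer time t = π√(a_t³/μ) = 20859 s.
Target angular speed ω₂ = √(μ/r₂³) = 6.8907×10^-5 rad/s.
Angle swept by the target during transfer: ω₂·t = 1.43733 rad = 82.353°.
The probe traverses 180° on the transfer ellipse, so the target must lead by 180° − 82.353° = 97.6°.

φ = 97.6°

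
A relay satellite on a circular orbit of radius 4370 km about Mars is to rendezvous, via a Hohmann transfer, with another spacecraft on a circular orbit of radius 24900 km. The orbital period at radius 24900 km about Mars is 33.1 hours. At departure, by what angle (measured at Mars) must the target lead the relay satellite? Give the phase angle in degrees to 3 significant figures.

From Kepler's third law T² = 4π²r³/μ at r = 24900 km, T = 33.1 hours = 33.1 × 3600 s = 1.1916×10^5 s: μ = 4π²r³/T² = 42923.7 km³/s².
The Hohmann ellipse has a_t = (r₁ + r₂)/2 = 14635 km.
The half-period of the transfer ellipse is t = π√(a_t³/μ) = 26847 s.
The target's mean motion on its circular orbit is ω₂ = √(μ/r₂³) = 5.2729×10^-5 rad/s.
Angle swept by the target during transfer: ω₂·t = 1.4156 rad = 81.11°.
The relay satellite traverses 180° on the transfer ellipse, so the target must lead by 180° − 81.11° = 98.9°.

φ = 98.9°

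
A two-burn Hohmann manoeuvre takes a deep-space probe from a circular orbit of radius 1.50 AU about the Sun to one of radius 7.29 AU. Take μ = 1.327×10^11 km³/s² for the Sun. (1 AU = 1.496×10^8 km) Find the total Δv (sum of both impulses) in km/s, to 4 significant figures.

Δv = 11.59 km/s

In km: r₁ = 1.50 × 1.496×10^8 = 2.244×10^8 km; r₂ = 7.29 × 1.496×10^8 = 1.090584×10^9 km.
Transfer-ellipse semi-major axis a_t = (r₁ + r₂)/2 = (2.244×10^8 + 1.090584×10^9)/2 = 6.57492×10^8 km.
At r₁ the circular-orbit speed is v₁ = √(μ/r₁) = 24.318 km/s.
Transfer-orbit speed at r₁ (v² = μ(2/r − 1/a)): v_p = √[μ(2/r₁ − 1/a_t)] = 31.319 km/s.
First burn Δv₁ = |v_p − v₁| = 7.001 km/s.
At r₂, v₂ = √(μ/r₂) = 11.031 km/s.
Transfer-orbit speed at r₂: v_a = √[μ(2/r₂ − 1/a_t)] = 6.4442 km/s.
Second burn Δv₂ = |v₂ − v_a| = 4.587 km/s.
Δv = Δv₁ + Δv₂ = 7.001 + 4.587 = 11.59 km/s.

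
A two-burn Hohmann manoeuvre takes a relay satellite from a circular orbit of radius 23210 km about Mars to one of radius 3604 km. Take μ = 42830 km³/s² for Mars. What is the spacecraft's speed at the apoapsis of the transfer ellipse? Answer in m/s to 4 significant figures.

The Hohmann ellipse has a_t = (r₁ + r₂)/2 = 13407 km.
At apoapsis, r = 23210 km.
Applying v² = μ(2/r − 1/a_t): v = 0.7043 km/s.

v = 704.3 m/s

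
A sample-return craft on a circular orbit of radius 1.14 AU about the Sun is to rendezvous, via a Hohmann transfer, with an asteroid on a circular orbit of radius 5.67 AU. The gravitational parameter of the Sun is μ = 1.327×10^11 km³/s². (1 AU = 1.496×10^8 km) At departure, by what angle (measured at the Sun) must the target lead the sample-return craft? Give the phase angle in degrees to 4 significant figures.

In km: r₁ = 1.14 × 1.496×10^8 = 1.70544×10^8 km; r₂ = 5.67 × 1.496×10^8 = 8.48232×10^8 km.
Semi-major axis of the transfer orbit: a_t = (1.70544×10^8 + 8.48232×10^8)/2 = 5.09388×10^8 km.
The half-period of the transfer ellipse is t = π√(a_t³/μ) = 9.915×10^7 s.
The target's mean motion on its circular orbit is ω₂ = √(μ/r₂³) = 1.475×10^-8 rad/s.
Angle swept by the target during transfer: ω₂·t = 1.462 rad = 83.77°.
Arrival is 180° from departure on the ellipse, so φ = 180° − 83.77° = 96.23°.

φ = 96.23°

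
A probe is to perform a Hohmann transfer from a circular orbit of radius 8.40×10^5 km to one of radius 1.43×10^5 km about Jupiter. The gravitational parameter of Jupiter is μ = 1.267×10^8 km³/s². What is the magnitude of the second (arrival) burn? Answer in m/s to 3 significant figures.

Semi-major axis of the transfer orbit: a_t = (8.400×10^5 + 1.430×10^5)/2 = 4.915×10^5 km.
On the circular orbit at r = 1.430×10^5 km, v_c = √(μ/r) = 29.766 km/s.
Transfer-orbit speed at the same r (vis-viva, a = a_t): v_t = √[μ(2/r − 1/a_t)] = 38.913 km/s.
Δv₂ = |v_t − v_c| = |38.913 − 29.766| = 9.147 km/s.

Δv₂ = 9150 m/s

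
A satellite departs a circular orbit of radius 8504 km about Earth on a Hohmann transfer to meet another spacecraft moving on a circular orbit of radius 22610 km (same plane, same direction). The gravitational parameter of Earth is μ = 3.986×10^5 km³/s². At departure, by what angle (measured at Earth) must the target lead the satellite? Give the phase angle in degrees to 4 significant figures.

φ = 77.27°

Semi-major axis of the transfer orbit: a_t = (8504 + 22610)/2 = 15557 km.
Transfer time t = π√(a_t³/μ) = 9655 s.
The target's mean motion on its circular orbit is ω₂ = √(μ/r₂³) = 1.857×10^-4 rad/s.
Angle swept by the target during transfer: ω₂·t = 1.793 rad = 102.73°.
Arrival is 180° from departure on the ellipse, so φ = 180° − 102.73° = 77.27°.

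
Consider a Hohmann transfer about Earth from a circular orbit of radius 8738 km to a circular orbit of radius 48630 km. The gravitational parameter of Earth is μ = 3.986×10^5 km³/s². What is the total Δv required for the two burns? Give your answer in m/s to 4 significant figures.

Δv = 3323 m/s

The Hohmann ellipse has a_t = (r₁ + r₂)/2 = 28684 km.
At r₁ the circular-orbit speed is v₁ = √(μ/r₁) = 6.754 km/s.
On the transfer ellipse at r₁, vis-viva equation gives v_p = √[μ(2/r₁ − 1/a_t)] = 8.794 km/s.
First burn Δv₁ = |v_p − v₁| = 2.040 km/s.
At r₂, v₂ = √(μ/r₂) = 2.863 km/s.
Transfer-orbit speed at r₂: v_a = √[μ(2/r₂ − 1/a_t)] = 1.580 km/s.
Second burn Δv₂ = |v₂ − v_a| = 1.283 km/s.
Total Δv = Δv₁ + Δv₂ = 3.323 km/s.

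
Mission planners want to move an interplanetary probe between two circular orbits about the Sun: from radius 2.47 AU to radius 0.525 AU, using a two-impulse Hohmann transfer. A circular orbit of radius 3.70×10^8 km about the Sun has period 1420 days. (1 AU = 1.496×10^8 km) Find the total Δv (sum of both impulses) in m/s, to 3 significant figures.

Δv = 19400 m/s

From Kepler's third law T² = 4π²r³/μ at r = 3.70×10^8 km, T = 1420 days = 1420 × 86400 s = 1.22688×10^8 s: μ = 4π²r³/T² = 1.32850×10^11 km³/s².
In km: r₁ = 2.47 × 1.496×10^8 = 3.69512×10^8 km; r₂ = 0.525 × 1.496×10^8 = 7.854×10^7 km.
Transfer-ellipse semi-major axis a_t = (r₁ + r₂)/2 = (3.69512×10^8 + 7.854×10^7)/2 = 2.24026×10^8 km.
Circular speed at r₁: v₁ = √(μ/r₁) = √(1.32850×10^11/3.69512×10^8) = 18.9612 km/s.
Transfer-orbit speed at r₁ (v² = μ(2/r − 1/a)): v_a = √[μ(2/r₁ − 1/a_t)] = 11.2270 km/s.
First burn Δv₁ = |v_a − v₁| = 7.7342 km/s.
Circular speed at r₂: v₂ = √(μ/r₂) = 41.128 km/s.
Transfer-orbit speed at r₂: v_p = √[μ(2/r₂ − 1/a_t)] = 52.820 km/s.
Second burn Δv₂ = |v₂ − v_p| = 11.692 km/s.
Total Δv = Δv₁ + Δv₂ = 19.43 km/s.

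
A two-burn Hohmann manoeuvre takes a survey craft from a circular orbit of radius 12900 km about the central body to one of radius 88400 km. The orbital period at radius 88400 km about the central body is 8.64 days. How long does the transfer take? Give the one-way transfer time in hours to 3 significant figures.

t = 45.0 hours

From Kepler's third law T² = 4π²r³/μ at r = 88400 km, T = 8.64 days = 8.64 × 86400 s = 7.46496×10^5 s: μ = 4π²r³/T² = 48939.7 km³/s².
Transfer-ellipse semi-major axis a_t = (r₁ + r₂)/2 = (12900 + 88400)/2 = 50650 km.
Half the transfer-orbit period gives t = π√(a_t³/μ) = 1.619×10^5 s.
Converting: 1.619×10^5 s ÷ 3600 s/hour = 45.0 hours.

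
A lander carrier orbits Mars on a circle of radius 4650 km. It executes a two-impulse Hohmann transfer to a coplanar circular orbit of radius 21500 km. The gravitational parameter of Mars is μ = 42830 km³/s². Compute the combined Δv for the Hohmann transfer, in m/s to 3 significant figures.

Transfer-ellipse semi-major axis a_t = (r₁ + r₂)/2 = (4650 + 21500)/2 = 13075 km.
At r₁ the circular-orbit speed is v₁ = √(μ/r₁) = 3.03492 km/s.
On the transfer ellipse at r₁, v² = μ(2/r − 1/a) gives v_p = √[μ(2/r₁ − 1/a_t)] = 3.89176 km/s.
First burn Δv₁ = |v_p − v₁| = 0.85684 km/s.
Circular speed at r₂: v₂ = √(μ/r₂) = 1.41142 km/s.
Transfer-orbit speed at r₂: v_a = √[μ(2/r₂ − 1/a_t)] = 0.841706 km/s.
Second burn Δv₂ = |v₂ − v_a| = 0.56971 km/s.
Δv = Δv₁ + Δv₂ = 0.85684 + 0.56971 = 1.427 km/s.

Δv = 1430 m/s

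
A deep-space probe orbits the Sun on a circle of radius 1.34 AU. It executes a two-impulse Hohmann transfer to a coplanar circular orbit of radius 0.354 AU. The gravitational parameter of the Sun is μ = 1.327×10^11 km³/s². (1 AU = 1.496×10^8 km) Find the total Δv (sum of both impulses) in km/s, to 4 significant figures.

In km: r₁ = 1.34 × 1.496×10^8 = 2.00464×10^8 km; r₂ = 0.354 × 1.496×10^8 = 5.29584×10^7 km.
The Hohmann ellipse has a_t = (r₁ + r₂)/2 = 1.267112×10^8 km.
Circular speed at r₁: v₁ = √(μ/r₁) = √(1.327×10^11/2.00464×10^8) = 25.7287 km/s.
Transfer-orbit speed at r₁ (vis-viva): v_a = √[μ(2/r₁ − 1/a_t)] = 16.6333 km/s.
First burn Δv₁ = |v_a − v₁| = 9.0954 km/s.
At r₂, v₂ = √(μ/r₂) = 50.057 km/s.
Transfer-orbit speed at r₂: v_p = √[μ(2/r₂ − 1/a_t)] = 62.962 km/s.
Second burn Δv₂ = |v₂ − v_p| = 12.905 km/s.
Δv = Δv₁ + Δv₂ = 9.0954 + 12.905 = 22.00 km/s.

Δv = 22.00 km/s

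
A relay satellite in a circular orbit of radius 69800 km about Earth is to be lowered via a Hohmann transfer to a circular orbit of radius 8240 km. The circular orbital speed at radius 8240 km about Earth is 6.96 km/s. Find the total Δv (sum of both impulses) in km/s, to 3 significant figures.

From the circular-orbit relation v² = μ/r at r = 8240 km: μ = v²r = (6.96)² × 8240 = 3.99159×10^5 km³/s².
The Hohmann ellipse has a_t = (r₁ + r₂)/2 = 39020 km.
At r₁ the circular-orbit speed is v₁ = √(μ/r₁) = 2.391 km/s.
On the transfer ellipse at r₁, v² = μ(2/r − 1/a) gives v_a = √[μ(2/r₁ − 1/a_t)] = 1.099 km/s.
First burn Δv₁ = |v_a − v₁| = 1.292 km/s.
At r₂, v₂ = √(μ/r₂) = 6.960 km/s.
Transfer-orbit speed at r₂: v_p = √[μ(2/r₂ − 1/a_t)] = 9.309 km/s.
Second burn Δv₂ = |v₂ − v_p| = 2.349 km/s.
Δv = Δv₁ + Δv₂ = 1.292 + 2.349 = 3.641 km/s.

Δv = 3.64 km/s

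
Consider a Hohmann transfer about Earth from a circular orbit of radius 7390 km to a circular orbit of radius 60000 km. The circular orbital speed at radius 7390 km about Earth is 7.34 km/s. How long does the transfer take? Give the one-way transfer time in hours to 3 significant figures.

t = 8.55 hours

From the circular-orbit relation v² = μ/r at r = 7390 km: μ = v²r = (7.34)² × 7390 = 3.98141×10^5 km³/s².
The Hohmann ellipse has a_t = (r₁ + r₂)/2 = 33695 km.
Transfer time t = π√(a_t³/μ) = π√((33695)³ / 3.98141×10^5) = 30790 s.
Converting: 30790 s ÷ 3600 s/hour = 8.55 hours.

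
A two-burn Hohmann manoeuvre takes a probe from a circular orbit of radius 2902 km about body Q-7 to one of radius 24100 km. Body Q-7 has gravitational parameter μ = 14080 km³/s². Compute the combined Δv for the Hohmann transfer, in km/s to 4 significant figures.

Semi-major axis of the transfer orbit: a_t = (2902 + 24100)/2 = 13501 km.
Circular speed at r₁: v₁ = √(μ/r₁) = √(14080/2902) = 2.2027 km/s.
On the transfer ellipse at r₁, vis-viva equation gives v_p = √[μ(2/r₁ − 1/a_t)] = 2.9429 km/s.
First burn Δv₁ = |v_p − v₁| = 0.7402 km/s.
Circular speed at r₂: v₂ = √(μ/r₂) = 0.7644 km/s.
Transfer-orbit speed at r₂: v_a = √[μ(2/r₂ − 1/a_t)] = 0.3544 km/s.
Second burn Δv₂ = |v₂ − v_a| = 0.4100 km/s.
Total Δv = Δv₁ + Δv₂ = 1.150 km/s.

Δv = 1.150 km/s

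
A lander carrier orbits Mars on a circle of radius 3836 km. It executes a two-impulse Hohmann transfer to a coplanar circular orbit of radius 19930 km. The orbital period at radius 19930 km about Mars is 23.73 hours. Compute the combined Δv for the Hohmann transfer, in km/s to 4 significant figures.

Δv = 1.619 km/s

From Kepler's third law T² = 4π²r³/μ at r = 19930 km, T = 23.73 hours = 23.73 × 3600 s = 85428 s: μ = 4π²r³/T² = 42823.4 km³/s².
The Hohmann ellipse has a_t = (r₁ + r₂)/2 = 11883 km.
At r₁ the circular-orbit speed is v₁ = √(μ/r₁) = 3.34119 km/s.
Transfer-orbit speed at r₁ (vis-viva equation): v_p = √[μ(2/r₁ − 1/a_t)] = 4.32705 km/s.
First burn Δv₁ = |v_p − v₁| = 0.9859 km/s.
At r₂, v₂ = √(μ/r₂) = 1.4658 km/s.
Transfer-orbit speed at r₂: v_a = √[μ(2/r₂ − 1/a_t)] = 0.83284 km/s.
Second burn Δv₂ = |v₂ − v_a| = 0.6330 km/s.
Total Δv = Δv₁ + Δv₂ = 1.619 km/s.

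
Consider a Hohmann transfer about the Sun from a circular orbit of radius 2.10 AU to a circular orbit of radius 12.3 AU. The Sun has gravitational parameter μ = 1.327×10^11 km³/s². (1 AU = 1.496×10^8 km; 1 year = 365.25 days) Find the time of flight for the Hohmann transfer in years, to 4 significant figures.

t = 9.661 years

In km: r₁ = 2.10 × 1.496×10^8 = 3.1416×10^8 km; r₂ = 12.3 × 1.496×10^8 = 1.84008×10^9 km.
Transfer-ellipse semi-major axis a_t = (r₁ + r₂)/2 = (3.1416×10^8 + 1.84008×10^9)/2 = 1.07712×10^9 km.
Transfer time t = π√(a_t³/μ) = π√((1.07712×10^9)³ / 1.327×10^11) = 3.0487×10^8 s.
Converting: 3.0487×10^8 s ÷ 3.15576×10^7 s/year (365.25 × 86400) = 9.661 years.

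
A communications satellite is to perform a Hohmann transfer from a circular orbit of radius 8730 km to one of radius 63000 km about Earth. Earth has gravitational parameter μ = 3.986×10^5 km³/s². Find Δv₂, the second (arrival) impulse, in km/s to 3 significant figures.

Semi-major axis of the transfer orbit: a_t = (8730 + 63000)/2 = 35865 km.
On the circular orbit at r = 63000 km, v_c = √(μ/r) = 2.515 km/s.
Transfer-orbit speed at the same r (vis-viva, a = a_t): v_t = √[μ(2/r − 1/a_t)] = 1.241 km/s.
Δv₂ = |v_t − v_c| = |1.241 − 2.515| = 1.274 km/s.

Δv₂ = 1.27 km/s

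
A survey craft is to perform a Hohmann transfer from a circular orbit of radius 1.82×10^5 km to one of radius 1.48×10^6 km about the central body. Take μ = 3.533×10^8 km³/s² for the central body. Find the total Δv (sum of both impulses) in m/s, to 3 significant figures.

The Hohmann ellipse has a_t = (r₁ + r₂)/2 = 8.310×10^5 km.
At r₁ the circular-orbit speed is v₁ = √(μ/r₁) = 44.06 km/s.
Transfer-orbit speed at r₁ (vis-viva): v_p = √[μ(2/r₁ − 1/a_t)] = 58.80 km/s.
First burn Δv₁ = |v_p − v₁| = 14.74 km/s.
Circular speed at r₂: v₂ = √(μ/r₂) = 15.4504 km/s.
Transfer-orbit speed at r₂: v_a = √[μ(2/r₂ − 1/a_t)] = 7.23063 km/s.
Second burn Δv₂ = |v₂ − v_a| = 8.220 km/s.
Total Δv = Δv₁ + Δv₂ = 22.96 km/s.

Δv = 23000 m/s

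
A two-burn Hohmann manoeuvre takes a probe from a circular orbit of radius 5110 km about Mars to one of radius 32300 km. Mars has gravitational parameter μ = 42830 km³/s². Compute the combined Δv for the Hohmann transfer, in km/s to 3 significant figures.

Transfer-ellipse semi-major axis a_t = (r₁ + r₂)/2 = (5110 + 32300)/2 = 18705 km.
At r₁ the circular-orbit speed is v₁ = √(μ/r₁) = 2.8951 km/s.
Transfer-orbit speed at r₁ (v² = μ(2/r − 1/a)): v_p = √[μ(2/r₁ − 1/a_t)] = 3.8044 km/s.
First burn Δv₁ = |v_p − v₁| = 0.9093 km/s.
Circular speed at r₂: v₂ = √(μ/r₂) = 1.151523 km/s.
Transfer-orbit speed at r₂: v_a = √[μ(2/r₂ − 1/a_t)] = 0.6018723 km/s.
Second burn Δv₂ = |v₂ − v_a| = 0.5497 km/s.
Δv = Δv₁ + Δv₂ = 0.9093 + 0.5497 = 1.459 km/s.

Δv = 1.46 km/s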